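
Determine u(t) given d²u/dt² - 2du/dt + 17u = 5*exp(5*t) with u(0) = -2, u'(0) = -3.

Characteristic equation r² - 2r + 17 = 0 has discriminant (-2)² - 4·(17) = -64 < 0, so r = 1 ± 4i.
Hence u_h = C1*cos(4*t)*exp(t) + C2*exp(t)*sin(4*t).
Try u_p = A*exp(5*t). Substituting into the equation and dividing by exp(5*t) gives A = 5/32, so u_p = 5*exp(5*t)/32.
General solution: u = 5*exp(5*t)/32 + C1*cos(4*t)*exp(t) + C2*exp(t)*sin(4*t).
Apply the initial conditions: u(0) = 5/32 + C1 = -2 and u'(0) = 25/32 + C1 + 4*C2 = -3. Solving gives C1 = -69/32, C2 = -13/32.

u = 5*exp(5*t)/32 - 69*cos(4*t)*exp(t)/32 - 13*exp(t)*sin(4*t)/32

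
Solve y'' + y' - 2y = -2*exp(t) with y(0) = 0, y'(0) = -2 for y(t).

y = -4*exp(t)/9 + 4*exp(-2*t)/9 - 2*t*exp(t)/3

Characteristic equation r² + r - 2 = 0 factors as (r - 1)(r + 2) = 0, so r = 1, -2.
Hence y_h = C1*exp(t) + C2*exp(-2*t).
Since exp(t) solves the homogeneous equation (r = 1 is a root of multiplicity 1), multiply the trial by t. Try y_p = A*t*exp(t). Substituting into the equation and dividing by exp(t) gives A = -2/3, so y_p = -2*t*exp(t)/3.
General solution: y = C1*exp(t) + C2*exp(-2*t) - 2*t*exp(t)/3.
Apply the initial conditions: y(0) = C1 + C2 = 0 and y'(0) = -2/3 + C1 - 2*C2 = -2. Solving gives C1 = -4/9, C2 = 4/9.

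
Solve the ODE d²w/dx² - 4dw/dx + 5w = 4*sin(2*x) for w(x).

Characteristic equation r² - 4r + 5 = 0 has discriminant (-4)² - 4·(5) = -4 < 0, so r = 2 ± i.
Hence w_h = C1*cos(x)*exp(2*x) + C2*exp(2*x)*sin(x).
Try w_p = A*cos(2*x) + B*sin(2*x). Substituting and equating the coefficients of cos(2x) and sin(2x) gives A = 32/65, B = 4/65, so w_p = 4*sin(2*x)/65 + 32*cos(2*x)/65.

w = 4*sin(2*x)/65 + 32*cos(2*x)/65 + C1*cos(x)*exp(2*x) + C2*exp(2*x)*sin(x)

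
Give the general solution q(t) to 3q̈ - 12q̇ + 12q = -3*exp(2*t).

q = C1*exp(2*t) - t**2*exp(2*t)/2 + C2*t*exp(2*t)

Divide through by 3: q'' - 4q' + 4q = -exp(2*t).
Characteristic equation r² - 4r + 4 = 0 has discriminant (-4)² - 4·(4) = 0, so r = 2 is a repeated root.
Hence q_h = (C1 + C2*t)*exp(2*t).
Since exp(2*t) solves the homogeneous equation (r = 2 is a root of multiplicity 2), multiply the trial by t^2. Try q_p = A*t^2*exp(2*t). Substituting into the equation and dividing by exp(2*t) gives A = -1/2, so q_p = -t^2*exp(2*t)/2.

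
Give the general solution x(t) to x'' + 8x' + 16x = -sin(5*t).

Characteristic equation r² + 8r + 16 = 0 has discriminant (8)² - 4·(16) = 0, so r = -4 is a repeated root.
Hence x_h = (C1 + C2*t)*exp(-4*t).
Try x_p = A*cos(5*t) + B*sin(5*t). Substituting and equating the coefficients of cos(5t) and sin(5t) gives A = 40/1681, B = 9/1681, so x_p = 9*sin(5*t)/1681 + 40*cos(5*t)/1681.

x = 9*sin(5*t)/1681 + 40*cos(5*t)/1681 + C1*exp(-4*t) + C2*t*exp(-4*t)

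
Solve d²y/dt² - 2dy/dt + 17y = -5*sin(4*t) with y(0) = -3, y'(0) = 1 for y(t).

Characteristic equation r² - 2r + 17 = 0 has discriminant (-2)² - 4·(17) = -64 < 0, so r = 1 ± 4i.
Hence y_h = C1*cos(4*t)*exp(t) + C2*exp(t)*sin(4*t).
Try y_p = A*cos(4*t) + B*sin(4*t). Substituting and equating the coefficients of cos(4t) and sin(4t) gives A = -8/13, B = -1/13, so y_p = -8*cos(4*t)/13 - sin(4*t)/13.
General solution: y = -8*cos(4*t)/13 - sin(4*t)/13 + C1*cos(4*t)*exp(t) + C2*exp(t)*sin(4*t).
Apply the initial conditions: y(0) = -8/13 + C1 = -3 and y'(0) = -4/13 + C1 + 4*C2 = 1. Solving gives C1 = -31/13, C2 = 12/13.

y = -8*cos(4*t)/13 - sin(4*t)/13 - 31*cos(4*t)*exp(t)/13 + 12*exp(t)*sin(4*t)/13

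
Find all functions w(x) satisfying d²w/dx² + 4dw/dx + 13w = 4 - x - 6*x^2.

w = 692/2197 - 6*x**2/13 + 35*x/169 + C1*cos(3*x)*exp(-2*x) + C2*exp(-2*x)*sin(3*x)

Characteristic equation r² + 4r + 13 = 0 has discriminant (4)² - 4·(13) = -36 < 0, so r = -2 ± 3i.
Hence w_h = C1*cos(3*x)*exp(-2*x) + C2*exp(-2*x)*sin(3*x).
For the particular solution try w_p = A0 + A1*x + A2*x^2. Substituting and matching coefficients of each power of x gives A0 = 692/2197, A1 = 35/169, A2 = -6/13, so w_p = 692/2197 - 6*x^2/13 + 35*x/169.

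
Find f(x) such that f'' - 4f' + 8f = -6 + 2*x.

f = -5/8 + x/4 + C1*cos(2*x)*exp(2*x) + C2*exp(2*x)*sin(2*x)

Characteristic equation r² - 4r + 8 = 0 has discriminant (-4)² - 4·(8) = -16 < 0, so r = 2 ± 2i.
Hence f_h = C1*cos(2*x)*exp(2*x) + C2*exp(2*x)*sin(2*x).
For the particular solution try f_p = A0 + A1*x. Substituting and matching coefficients of each power of x gives A0 = -5/8, A1 = 1/4, so f_p = -5/8 + x/4.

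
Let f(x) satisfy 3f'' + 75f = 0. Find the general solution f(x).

Divide through by 3: f'' + 25f = 0.
Characteristic equation r² + 25 = 0 has discriminant (0)² - 4·(25) = -100 < 0, so r = ± 5i.
Hence f_h = C1*cos(5*x) + C2*sin(5*x).

f = C1*cos(5*x) + C2*sin(5*x)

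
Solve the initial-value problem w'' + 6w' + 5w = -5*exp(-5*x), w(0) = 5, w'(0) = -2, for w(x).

w = -7*exp(-5*x)/16 + 87*exp(-x)/16 + 5*x*exp(-5*x)/4

Characteristic equation r² + 6r + 5 = 0 factors as (r + 1)(r + 5) = 0, so r = -1, -5.
Hence w_h = C1*exp(-x) + C2*exp(-5*x).
Since exp(-5*x) solves the homogeneous equation (r = -5 is a root of multiplicity 1), multiply the trial by x. Try w_p = A*x*exp(-5*x). Substituting into the equation and dividing by exp(-5*x) gives A = 5/4, so w_p = 5*x*exp(-5*x)/4.
General solution: w = C1*exp(-x) + C2*exp(-5*x) + 5*x*exp(-5*x)/4.
Apply the initial conditions: w(0) = C1 + C2 = 5 and w'(0) = 5/4 - C1 - 5*C2 = -2. Solving gives C1 = 87/16, C2 = -7/16.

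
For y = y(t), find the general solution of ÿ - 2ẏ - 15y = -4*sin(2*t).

Characteristic equation r² - 2r - 15 = 0 factors as (r + 3)(r - 5) = 0, so r = -3, 5.
Hence y_h = C1*exp(-3*t) + C2*exp(5*t).
Try y_p = A*cos(2*t) + B*sin(2*t). Substituting and equating the coefficients of cos(2t) and sin(2t) gives A = -16/377, B = 76/377, so y_p = -16*cos(2*t)/377 + 76*sin(2*t)/377.

y = -16*cos(2*t)/377 + 76*sin(2*t)/377 + C1*exp(-3*t) + C2*exp(5*t)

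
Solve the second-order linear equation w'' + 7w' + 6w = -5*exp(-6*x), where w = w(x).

Characteristic equation r² + 7r + 6 = 0 factors as (r + 1)(r + 6) = 0, so r = -1, -6.
Hence w_h = C1*exp(-x) + C2*exp(-6*x).
Since exp(-6*x) solves the homogeneous equation (r = -6 is a root of multiplicity 1), multiply the trial by x. Try w_p = A*x*exp(-6*x). Substituting into the equation and dividing by exp(-6*x) gives A = 1, so w_p = x*exp(-6*x).

w = C1*exp(-x) + C2*exp(-6*x) + x*exp(-6*x)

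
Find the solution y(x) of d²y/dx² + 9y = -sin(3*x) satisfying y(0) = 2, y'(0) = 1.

y = 2*cos(3*x) + 5*sin(3*x)/18 + x*cos(3*x)/6

Characteristic equation r² + 9 = 0 has discriminant (0)² - 4·(9) = -36 < 0, so r = ± 3i.
Hence y_h = C1*cos(3*x) + C2*sin(3*x).
Since ±3i are characteristic roots, multiply the trial by x. Try y_p = x*(A*cos(3*x) + B*sin(3*x)). Substituting and equating the coefficients of cos(3x) and sin(3x) gives A = 1/6, B = 0, so y_p = x*cos(3*x)/6.
General solution: y = C1*cos(3*x) + C2*sin(3*x) + x*cos(3*x)/6.
Apply the initial conditions: y(0) = C1 = 2 and y'(0) = 1/6 + 3*C2 = 1. Solving gives C1 = 2, C2 = 5/18.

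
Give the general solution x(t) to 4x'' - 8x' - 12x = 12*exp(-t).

x = C1*exp(-t) + C2*exp(3*t) - 3*t*exp(-t)/4

Divide through by 4: x'' - 2x' - 3x = 3*exp(-t).
Characteristic equation r² - 2r - 3 = 0 factors as (r + 1)(r - 3) = 0, so r = -1, 3.
Hence x_h = C1*exp(-t) + C2*exp(3*t).
Since exp(-t) solves the homogeneous equation (r = -1 is a root of multiplicity 1), multiply the trial by t. Try x_p = A*t*exp(-t). Substituting into the equation and dividing by exp(-t) gives A = -3/4, so x_p = -3*t*exp(-t)/4.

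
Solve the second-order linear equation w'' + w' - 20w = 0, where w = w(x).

Characteristic equation r² + r - 20 = 0 factors as (r + 5)(r - 4) = 0, so r = -5, 4.
Hence w_h = C1*exp(-5*x) + C2*exp(4*x).

w = C1*exp(-5*x) + C2*exp(4*x)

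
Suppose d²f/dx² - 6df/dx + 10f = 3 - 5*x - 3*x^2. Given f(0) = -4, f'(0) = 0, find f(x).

Characteristic equation r² - 6r + 10 = 0 has discriminant (-6)² - 4·(10) = -4 < 0, so r = 3 ± i.
Hence f_h = C1*cos(x)*exp(3*x) + C2*exp(3*x)*sin(x).
For the particular solution try f_p = A0 + A1*x + A2*x^2. Substituting and matching coefficients of each power of x gives A0 = -39/250, A1 = -43/50, A2 = -3/10, so f_p = -39/250 - 43*x/50 - 3*x^2/10.
General solution: f = -39/250 - 43*x/50 - 3*x^2/10 + C1*cos(x)*exp(3*x) + C2*exp(3*x)*sin(x).
Apply the initial conditions: f(0) = -39/250 + C1 = -4 and f'(0) = -43/50 + C2 + 3*C1 = 0. Solving gives C1 = -961/250, C2 = 1549/125.

f = -39/250 - 43*x/50 - 3*x**2/10 - 961*cos(x)*exp(3*x)/250 + 1549*exp(3*x)*sin(x)/125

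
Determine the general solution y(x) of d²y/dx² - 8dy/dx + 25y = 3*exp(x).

y = exp(x)/6 + C1*cos(3*x)*exp(4*x) + C2*exp(4*x)*sin(3*x)

Characteristic equation r² - 8r + 25 = 0 has discriminant (-8)² - 4·(25) = -36 < 0, so r = 4 ± 3i.
Hence y_h = C1*cos(3*x)*exp(4*x) + C2*exp(4*x)*sin(3*x).
Try y_p = A*exp(x). Substituting into the equation and dividing by exp(x) gives A = 1/6, so y_p = exp(x)/6.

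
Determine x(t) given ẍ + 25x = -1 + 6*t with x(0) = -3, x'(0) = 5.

x = -1/25 - 74*cos(5*t)/25 + 6*t/25 + 119*sin(5*t)/125

Characteristic equation r² + 25 = 0 has discriminant (0)² - 4·(25) = -100 < 0, so r = ± 5i.
Hence x_h = C1*cos(5*t) + C2*sin(5*t).
For the particular solution try x_p = A0 + A1*t. Substituting and matching coefficients of each power of t gives A0 = -1/25, A1 = 6/25, so x_p = -1/25 + 6*t/25.
General solution: x = -1/25 + 6*t/25 + C1*cos(5*t) + C2*sin(5*t).
Apply the initial conditions: x(0) = -1/25 + C1 = -3 and x'(0) = 6/25 + 5*C2 = 5. Solving gives C1 = -74/25, C2 = 119/125.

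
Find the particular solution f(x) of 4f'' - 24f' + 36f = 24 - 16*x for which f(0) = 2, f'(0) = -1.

f = 10/27 - 4*x/9 + 44*exp(3*x)/27 - 49*x*exp(3*x)/9

Divide through by 4: f'' - 6f' + 9f = 6 - 4*x.
Characteristic equation r² - 6r + 9 = 0 has discriminant (-6)² - 4·(9) = 0, so r = 3 is a repeated root.
Hence f_h = (C1 + C2*x)*exp(3*x).
For the particular solution try f_p = A0 + A1*x. Substituting and matching coefficients of each power of x gives A0 = 10/27, A1 = -4/9, so f_p = 10/27 - 4*x/9.
General solution: f = 10/27 - 4*x/9 + C1*exp(3*x) + C2*x*exp(3*x).
Apply the initial conditions: f(0) = 10/27 + C1 = 2 and f'(0) = -4/9 + C2 + 3*C1 = -1. Solving gives C1 = 44/27, C2 = -49/9.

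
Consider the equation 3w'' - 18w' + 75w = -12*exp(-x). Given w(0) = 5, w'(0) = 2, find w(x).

w = -exp(-x)/8 - 27*exp(3*x)*sin(4*x)/8 + 41*cos(4*x)*exp(3*x)/8

Divide through by 3: w'' - 6w' + 25w = -4*exp(-x).
Characteristic equation r² - 6r + 25 = 0 has discriminant (-6)² - 4·(25) = -64 < 0, so r = 3 ± 4i.
Hence w_h = C1*cos(4*x)*exp(3*x) + C2*exp(3*x)*sin(4*x).
Try w_p = A*exp(-x). Substituting into the equation and dividing by exp(-x) gives A = -1/8, so w_p = -exp(-x)/8.
General solution: w = -exp(-x)/8 + C1*cos(4*x)*exp(3*x) + C2*exp(3*x)*sin(4*x).
Apply the initial conditions: w(0) = -1/8 + C1 = 5 and w'(0) = 1/8 + 3*C1 + 4*C2 = 2. Solving gives C1 = 41/8, C2 = -27/8.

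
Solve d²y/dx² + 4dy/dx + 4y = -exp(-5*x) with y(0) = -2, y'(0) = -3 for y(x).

Characteristic equation r² + 4r + 4 = 0 has discriminant (4)² - 4·(4) = 0, so r = -2 is a repeated root.
Hence y_h = (C1 + C2*x)*exp(-2*x).
Try y_p = A*exp(-5*x). Substituting into the equation and dividing by exp(-5*x) gives A = -1/9, so y_p = -exp(-5*x)/9.
General solution: y = -exp(-5*x)/9 + C1*exp(-2*x) + C2*x*exp(-2*x).
Apply the initial conditions: y(0) = -1/9 + C1 = -2 and y'(0) = 5/9 + C2 - 2*C1 = -3. Solving gives C1 = -17/9, C2 = -22/3.

y = -17*exp(-2*x)/9 - exp(-5*x)/9 - 22*x*exp(-2*x)/3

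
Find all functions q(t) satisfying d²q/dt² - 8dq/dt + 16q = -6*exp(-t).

q = -6*exp(-t)/25 + C1*exp(4*t) + C2*t*exp(4*t)

Characteristic equation r² - 8r + 16 = 0 has discriminant (-8)² - 4·(16) = 0, so r = 4 is a repeated root.
Hence q_h = (C1 + C2*t)*exp(4*t).
Try q_p = A*exp(-t). Substituting into the equation and dividing by exp(-t) gives A = -6/25, so q_p = -6*exp(-t)/25.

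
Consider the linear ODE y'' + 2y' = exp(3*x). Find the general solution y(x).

y = C2 + exp(3*x)/15 + C1*exp(-2*x)

Characteristic equation r² + 2r = 0 factors as (r + 2)r = 0, so r = -2, 0.
Hence y_h = C1*exp(-2*x) + C2.
Try y_p = A*exp(3*x). Substituting into the equation and dividing by exp(3*x) gives A = 1/15, so y_p = exp(3*x)/15.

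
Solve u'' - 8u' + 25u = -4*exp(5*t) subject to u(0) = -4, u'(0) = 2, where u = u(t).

Characteristic equation r² - 8r + 25 = 0 has discriminant (-8)² - 4·(25) = -36 < 0, so r = 4 ± 3i.
Hence u_h = C1*cos(3*t)*exp(4*t) + C2*exp(4*t)*sin(3*t).
Try u_p = A*exp(5*t). Substituting into the equation and dividing by exp(5*t) gives A = -2/5, so u_p = -2*exp(5*t)/5.
General solution: u = -2*exp(5*t)/5 + C1*cos(3*t)*exp(4*t) + C2*exp(4*t)*sin(3*t).
Apply the initial conditions: u(0) = -2/5 + C1 = -4 and u'(0) = -2 + 3*C2 + 4*C1 = 2. Solving gives C1 = -18/5, C2 = 92/15.

u = -2*exp(5*t)/5 - 18*cos(3*t)*exp(4*t)/5 + 92*exp(4*t)*sin(3*t)/15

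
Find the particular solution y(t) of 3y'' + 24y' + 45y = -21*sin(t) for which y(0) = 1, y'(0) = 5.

y = -201*exp(-5*t)/52 - 49*sin(t)/130 + 14*cos(t)/65 + 93*exp(-3*t)/20

Divide through by 3: y'' + 8y' + 15y = -7*sin(t).
Characteristic equation r² + 8r + 15 = 0 factors as (r + 3)(r + 5) = 0, so r = -3, -5.
Hence y_h = C1*exp(-3*t) + C2*exp(-5*t).
Try y_p = A*cos(t) + B*sin(t). Substituting and equating the coefficients of cos(t) and sin(t) gives A = 14/65, B = -49/130, so y_p = -49*sin(t)/130 + 14*cos(t)/65.
General solution: y = -49*sin(t)/130 + 14*cos(t)/65 + C1*exp(-3*t) + C2*exp(-5*t).
Apply the initial conditions: y(0) = 14/65 + C1 + C2 = 1 and y'(0) = -49/130 - 5*C2 - 3*C1 = 5. Solving gives C1 = 93/20, C2 = -201/52.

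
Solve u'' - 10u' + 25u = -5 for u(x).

u = -1/5 + C1*exp(5*x) + C2*x*exp(5*x)

Characteristic equation r² - 10r + 25 = 0 has discriminant (-10)² - 4·(25) = 0, so r = 5 is a repeated root.
Hence u_h = (C1 + C2*x)*exp(5*x).
For the particular solution try u_p = A0. Substituting and matching coefficients of each power of x gives A0 = -1/5, so u_p = -1/5.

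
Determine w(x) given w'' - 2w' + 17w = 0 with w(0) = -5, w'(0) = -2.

w = -5*cos(4*x)*exp(x) + 3*exp(x)*sin(4*x)/4

Characteristic equation r² - 2r + 17 = 0 has discriminant (-2)² - 4·(17) = -64 < 0, so r = 1 ± 4i.
Hence w_h = C1*cos(4*x)*exp(x) + C2*exp(x)*sin(4*x).
Apply the initial conditions: w(0) = C1 = -5 and w'(0) = C1 + 4*C2 = -2. Solving gives C1 = -5, C2 = 3/4.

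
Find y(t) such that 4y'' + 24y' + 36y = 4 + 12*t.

y = -1/9 + t/3 + C1*exp(-3*t) + C2*t*exp(-3*t)

Divide through by 4: y'' + 6y' + 9y = 1 + 3*t.
Characteristic equation r² + 6r + 9 = 0 has discriminant (6)² - 4·(9) = 0, so r = -3 is a repeated root.
Hence y_h = (C1 + C2*t)*exp(-3*t).
For the particular solution try y_p = A0 + A1*t. Substituting and matching coefficients of each power of t gives A0 = -1/9, A1 = 1/3, so y_p = -1/9 + t/3.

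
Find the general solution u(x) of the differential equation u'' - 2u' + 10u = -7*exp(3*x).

u = -7*exp(3*x)/13 + C1*cos(3*x)*exp(x) + C2*exp(x)*sin(3*x)

Characteristic equation r² - 2r + 10 = 0 has discriminant (-2)² - 4·(10) = -36 < 0, so r = 1 ± 3i.
Hence u_h = C1*cos(3*x)*exp(x) + C2*exp(x)*sin(3*x).
Try u_p = A*exp(3*x). Substituting into the equation and dividing by exp(3*x) gives A = -7/13, so u_p = -7*exp(3*x)/13.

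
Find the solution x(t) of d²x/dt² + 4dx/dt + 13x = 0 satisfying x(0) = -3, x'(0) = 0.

Characteristic equation r² + 4r + 13 = 0 has discriminant (4)² - 4·(13) = -36 < 0, so r = -2 ± 3i.
Hence x_h = C1*cos(3*t)*exp(-2*t) + C2*exp(-2*t)*sin(3*t).
Apply the initial conditions: x(0) = C1 = -3 and x'(0) = -2*C1 + 3*C2 = 0. Solving gives C1 = -3, C2 = -2.

x = -3*cos(3*t)*exp(-2*t) - 2*exp(-2*t)*sin(3*t)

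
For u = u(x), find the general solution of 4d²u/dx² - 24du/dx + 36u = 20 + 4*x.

u = 17/27 + x/9 + C1*exp(3*x) + C2*x*exp(3*x)

Divide through by 4: u'' - 6u' + 9u = 5 + x.
Characteristic equation r² - 6r + 9 = 0 has discriminant (-6)² - 4·(9) = 0, so r = 3 is a repeated root.
Hence u_h = (C1 + C2*x)*exp(3*x).
For the particular solution try u_p = A0 + A1*x. Substituting and matching coefficients of each power of x gives A0 = 17/27, A1 = 1/9, so u_p = 17/27 + x/9.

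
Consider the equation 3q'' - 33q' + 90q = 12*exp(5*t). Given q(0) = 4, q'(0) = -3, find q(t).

Divide through by 3: q'' - 11q' + 30q = 4*exp(5*t).
Characteristic equation r² - 11r + 30 = 0 factors as (r - 6)(r - 5) = 0, so r = 6, 5.
Hence q_h = C1*exp(6*t) + C2*exp(5*t).
Since exp(5*t) solves the homogeneous equation (r = 5 is a root of multiplicity 1), multiply the trial by t. Try q_p = A*t*exp(5*t). Substituting into the equation and dividing by exp(5*t) gives A = -4, so q_p = -4*t*exp(5*t).
General solution: q = C1*exp(6*t) + C2*exp(5*t) - 4*t*exp(5*t).
Apply the initial conditions: q(0) = C1 + C2 = 4 and q'(0) = -4 + 5*C2 + 6*C1 = -3. Solving gives C1 = -19, C2 = 23.

q = -19*exp(6*t) + 23*exp(5*t) - 4*t*exp(5*t)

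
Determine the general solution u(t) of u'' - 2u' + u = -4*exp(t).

u = C1*exp(t) - 2*t**2*exp(t) + C2*t*exp(t)

Characteristic equation r² - 2r + 1 = 0 has discriminant (-2)² - 4·(1) = 0, so r = 1 is a repeated root.
Hence u_h = (C1 + C2*t)*exp(t).
Since exp(t) solves the homogeneous equation (r = 1 is a root of multiplicity 2), multiply the trial by t^2. Try u_p = A*t^2*exp(t). Substituting into the equation and dividing by exp(t) gives A = -2, so u_p = -2*t^2*exp(t).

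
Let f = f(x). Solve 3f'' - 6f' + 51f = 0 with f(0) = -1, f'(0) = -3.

f = -cos(4*x)*exp(x) - exp(x)*sin(4*x)/2

Divide through by 3: f'' - 2f' + 17f = 0.
Characteristic equation r² - 2r + 17 = 0 has discriminant (-2)² - 4·(17) = -64 < 0, so r = 1 ± 4i.
Hence f_h = C1*cos(4*x)*exp(x) + C2*exp(x)*sin(4*x).
Apply the initial conditions: f(0) = C1 = -1 and f'(0) = C1 + 4*C2 = -3. Solving gives C1 = -1, C2 = -1/2.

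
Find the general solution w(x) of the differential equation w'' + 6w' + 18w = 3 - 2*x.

Characteristic equation r² + 6r + 18 = 0 has discriminant (6)² - 4·(18) = -36 < 0, so r = -3 ± 3i.
Hence w_h = C1*cos(3*x)*exp(-3*x) + C2*exp(-3*x)*sin(3*x).
For the particular solution try w_p = A0 + A1*x. Substituting and matching coefficients of each power of x gives A0 = 11/54, A1 = -1/9, so w_p = 11/54 - x/9.

w = 11/54 - x/9 + C1*cos(3*x)*exp(-3*x) + C2*exp(-3*x)*sin(3*x)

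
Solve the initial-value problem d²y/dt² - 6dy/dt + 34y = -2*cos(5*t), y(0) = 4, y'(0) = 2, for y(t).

Characteristic equation r² - 6r + 34 = 0 has discriminant (-6)² - 4·(34) = -100 < 0, so r = 3 ± 5i.
Hence y_h = C1*cos(5*t)*exp(3*t) + C2*exp(3*t)*sin(5*t).
Try y_p = A*cos(5*t) + B*sin(5*t). Substituting and equating the coefficients of cos(5t) and sin(5t) gives A = -2/109, B = 20/327, so y_p = -2*cos(5*t)/109 + 20*sin(5*t)/327.
General solution: y = -2*cos(5*t)/109 + 20*sin(5*t)/327 + C1*cos(5*t)*exp(3*t) + C2*exp(3*t)*sin(5*t).
Apply the initial conditions: y(0) = -2/109 + C1 = 4 and y'(0) = 100/327 + 3*C1 + 5*C2 = 2. Solving gives C1 = 438/109, C2 = -3388/1635.

y = -2*cos(5*t)/109 + 20*sin(5*t)/327 - 3388*exp(3*t)*sin(5*t)/1635 + 438*cos(5*t)*exp(3*t)/109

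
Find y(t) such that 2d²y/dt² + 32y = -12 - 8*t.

Divide through by 2: y'' + 16y = -6 - 4*t.
Characteristic equation r² + 16 = 0 has discriminant (0)² - 4·(16) = -64 < 0, so r = ± 4i.
Hence y_h = C1*cos(4*t) + C2*sin(4*t).
For the particular solution try y_p = A0 + A1*t. Substituting and matching coefficients of each power of t gives A0 = -3/8, A1 = -1/4, so y_p = -3/8 - t/4.

y = -3/8 - t/4 + C1*cos(4*t) + C2*sin(4*t)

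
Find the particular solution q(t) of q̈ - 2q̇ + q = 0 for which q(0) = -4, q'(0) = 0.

Characteristic equation r² - 2r + 1 = 0 has discriminant (-2)² - 4·(1) = 0, so r = 1 is a repeated root.
Hence q_h = (C1 + C2*t)*exp(t).
Apply the initial conditions: q(0) = C1 = -4 and q'(0) = C1 + C2 = 0. Solving gives C1 = -4, C2 = 4.

q = -4*exp(t) + 4*t*exp(t)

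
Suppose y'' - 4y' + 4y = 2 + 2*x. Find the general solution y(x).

Characteristic equation r² - 4r + 4 = 0 has discriminant (-4)² - 4·(4) = 0, so r = 2 is a repeated root.
Hence y_h = (C1 + C2*x)*exp(2*x).
For the particular solution try y_p = A0 + A1*x. Substituting and matching coefficients of each power of x gives A0 = 1, A1 = 1/2, so y_p = 1 + x/2.

y = 1 + x/2 + C1*exp(2*x) + C2*x*exp(2*x)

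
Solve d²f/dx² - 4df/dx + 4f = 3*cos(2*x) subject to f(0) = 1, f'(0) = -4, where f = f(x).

Characteristic equation r² - 4r + 4 = 0 has discriminant (-4)² - 4·(4) = 0, so r = 2 is a repeated root.
Hence f_h = (C1 + C2*x)*exp(2*x).
Try f_p = A*cos(2*x) + B*sin(2*x). Substituting and equating the coefficients of cos(2x) and sin(2x) gives A = 0, B = -3/8, so f_p = -3*sin(2*x)/8.
General solution: f = -3*sin(2*x)/8 + C1*exp(2*x) + C2*x*exp(2*x).
Apply the initial conditions: f(0) = C1 = 1 and f'(0) = -3/4 + C2 + 2*C1 = -4. Solving gives C1 = 1, C2 = -21/4.

f = -3*sin(2*x)/8 - 21*x*exp(2*x)/4 + exp(2*x)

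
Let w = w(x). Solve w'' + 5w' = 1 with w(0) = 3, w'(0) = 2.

Characteristic equation r² + 5r = 0 factors as (r + 5)r = 0, so r = -5, 0.
Hence w_h = C1*exp(-5*x) + C2.
Since 0 is a characteristic root (multiplicity 1), multiply the polynomial trial by x: try w_p = A0*x. Substituting and matching coefficients of each power of x gives A0 = 1/5, so w_p = x/5.
General solution: w = C2 + x/5 + C1*exp(-5*x).
Apply the initial conditions: w(0) = C1 + C2 = 3 and w'(0) = 1/5 - 5*C1 = 2. Solving gives C1 = -9/25, C2 = 84/25.

w = 84/25 - 9*exp(-5*x)/25 + x/5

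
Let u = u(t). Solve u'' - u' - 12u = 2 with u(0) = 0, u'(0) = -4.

u = -1/6 - exp(4*t)/2 + 2*exp(-3*t)/3

Characteristic equation r² - r - 12 = 0 factors as (r - 4)(r + 3) = 0, so r = 4, -3.
Hence u_h = C1*exp(4*t) + C2*exp(-3*t).
For the particular solution try u_p = A0. Substituting and matching coefficients of each power of t gives A0 = -1/6, so u_p = -1/6.
General solution: u = -1/6 + C1*exp(4*t) + C2*exp(-3*t).
Apply the initial conditions: u(0) = -1/6 + C1 + C2 = 0 and u'(0) = -3*C2 + 4*C1 = -4. Solving gives C1 = -1/2, C2 = 2/3.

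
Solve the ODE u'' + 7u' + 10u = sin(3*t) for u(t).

Characteristic equation r² + 7r + 10 = 0 factors as (r + 5)(r + 2) = 0, so r = -5, -2.
Hence u_h = C1*exp(-5*t) + C2*exp(-2*t).
Try u_p = A*cos(3*t) + B*sin(3*t). Substituting and equating the coefficients of cos(3t) and sin(3t) gives A = -21/442, B = 1/442, so u_p = -21*cos(3*t)/442 + sin(3*t)/442.

u = -21*cos(3*t)/442 + sin(3*t)/442 + C1*exp(-5*t) + C2*exp(-2*t)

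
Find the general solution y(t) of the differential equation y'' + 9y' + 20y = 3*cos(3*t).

Characteristic equation r² + 9r + 20 = 0 factors as (r + 5)(r + 4) = 0, so r = -5, -4.
Hence y_h = C1*exp(-5*t) + C2*exp(-4*t).
Try y_p = A*cos(3*t) + B*sin(3*t). Substituting and equating the coefficients of cos(3t) and sin(3t) gives A = 33/850, B = 81/850, so y_p = 33*cos(3*t)/850 + 81*sin(3*t)/850.

y = 33*cos(3*t)/850 + 81*sin(3*t)/850 + C1*exp(-5*t) + C2*exp(-4*t)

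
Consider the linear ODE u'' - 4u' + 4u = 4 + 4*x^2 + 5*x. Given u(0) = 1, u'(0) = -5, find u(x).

Characteristic equation r² - 4r + 4 = 0 has discriminant (-4)² - 4·(4) = 0, so r = 2 is a repeated root.
Hence u_h = (C1 + C2*x)*exp(2*x).
For the particular solution try u_p = A0 + A1*x + A2*x^2. Substituting and matching coefficients of each power of x gives A0 = 15/4, A1 = 13/4, A2 = 1, so u_p = 15/4 + x^2 + 13*x/4.
General solution: u = 15/4 + x^2 + 13*x/4 + C1*exp(2*x) + C2*x*exp(2*x).
Apply the initial conditions: u(0) = 15/4 + C1 = 1 and u'(0) = 13/4 + C2 + 2*C1 = -5. Solving gives C1 = -11/4, C2 = -11/4.

u = 15/4 + x**2 - 11*exp(2*x)/4 + 13*x/4 - 11*x*exp(2*x)/4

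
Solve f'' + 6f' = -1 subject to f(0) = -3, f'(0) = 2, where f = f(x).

f = -95/36 - 13*exp(-6*x)/36 - x/6

Characteristic equation r² + 6r = 0 factors as (r + 6)r = 0, so r = -6, 0.
Hence f_h = C1*exp(-6*x) + C2.
Since 0 is a characteristic root (multiplicity 1), multiply the polynomial trial by x: try f_p = A0*x. Substituting and matching coefficients of each power of x gives A0 = -1/6, so f_p = -x/6.
General solution: f = C2 - x/6 + C1*exp(-6*x).
Apply the initial conditions: f(0) = C1 + C2 = -3 and f'(0) = -1/6 - 6*C1 = 2. Solving gives C1 = -13/36, C2 = -95/36.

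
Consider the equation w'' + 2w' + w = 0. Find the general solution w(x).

Characteristic equation r² + 2r + 1 = 0 has discriminant (2)² - 4·(1) = 0, so r = -1 is a repeated root.
Hence w_h = (C1 + C2*x)*exp(-x).

w = C1*exp(-x) + C2*x*exp(-x)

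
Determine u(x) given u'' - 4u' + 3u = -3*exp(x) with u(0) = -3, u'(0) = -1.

u = -13*exp(x)/4 + exp(3*x)/4 + 3*x*exp(x)/2

Characteristic equation r² - 4r + 3 = 0 factors as (r - 3)(r - 1) = 0, so r = 3, 1.
Hence u_h = C1*exp(3*x) + C2*exp(x).
Since exp(x) solves the homogeneous equation (r = 1 is a root of multiplicity 1), multiply the trial by x. Try u_p = A*x*exp(x). Substituting into the equation and dividing by exp(x) gives A = 3/2, so u_p = 3*x*exp(x)/2.
General solution: u = C1*exp(3*x) + C2*exp(x) + 3*x*exp(x)/2.
Apply the initial conditions: u(0) = C1 + C2 = -3 and u'(0) = 3/2 + C2 + 3*C1 = -1. Solving gives C1 = 1/4, C2 = -13/4.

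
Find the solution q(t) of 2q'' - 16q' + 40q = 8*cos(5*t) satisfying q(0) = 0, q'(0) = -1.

Divide through by 2: q'' - 8q' + 20q = 4*cos(5*t).
Characteristic equation r² - 8r + 20 = 0 has discriminant (-8)² - 4·(20) = -16 < 0, so r = 4 ± 2i.
Hence q_h = C1*cos(2*t)*exp(4*t) + C2*exp(4*t)*sin(2*t).
Try q_p = A*cos(5*t) + B*sin(5*t). Substituting and equating the coefficients of cos(5t) and sin(5t) gives A = -4/325, B = -32/325, so q_p = -32*sin(5*t)/325 - 4*cos(5*t)/325.
General solution: q = -32*sin(5*t)/325 - 4*cos(5*t)/325 + C1*cos(2*t)*exp(4*t) + C2*exp(4*t)*sin(2*t).
Apply the initial conditions: q(0) = -4/325 + C1 = 0 and q'(0) = -32/65 + 2*C2 + 4*C1 = -1. Solving gives C1 = 4/325, C2 = -181/650.

q = -32*sin(5*t)/325 - 4*cos(5*t)/325 - 181*exp(4*t)*sin(2*t)/650 + 4*cos(2*t)*exp(4*t)/325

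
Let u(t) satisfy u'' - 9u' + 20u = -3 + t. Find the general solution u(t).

u = -51/400 + t/20 + C1*exp(4*t) + C2*exp(5*t)

Characteristic equation r² - 9r + 20 = 0 factors as (r - 4)(r - 5) = 0, so r = 4, 5.
Hence u_h = C1*exp(4*t) + C2*exp(5*t).
For the particular solution try u_p = A0 + A1*t. Substituting and matching coefficients of each power of t gives A0 = -51/400, A1 = 1/20, so u_p = -51/400 + t/20.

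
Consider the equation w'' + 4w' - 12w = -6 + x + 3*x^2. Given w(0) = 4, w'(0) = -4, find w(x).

w = 3/8 - x/4 - x**2/4 + 9*exp(2*x)/4 + 11*exp(-6*x)/8

Characteristic equation r² + 4r - 12 = 0 factors as (r + 6)(r - 2) = 0, so r = -6, 2.
Hence w_h = C1*exp(-6*x) + C2*exp(2*x).
For the particular solution try w_p = A0 + A1*x + A2*x^2. Substituting and matching coefficients of each power of x gives A0 = 3/8, A1 = -1/4, A2 = -1/4, so w_p = 3/8 - x/4 - x^2/4.
General solution: w = 3/8 - x/4 - x^2/4 + C1*exp(-6*x) + C2*exp(2*x).
Apply the initial conditions: w(0) = 3/8 + C1 + C2 = 4 and w'(0) = -1/4 - 6*C1 + 2*C2 = -4. Solving gives C1 = 11/8, C2 = 9/4.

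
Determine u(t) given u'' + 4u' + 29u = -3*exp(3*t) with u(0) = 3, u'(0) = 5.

Characteristic equation r² + 4r + 29 = 0 has discriminant (4)² - 4·(29) = -100 < 0, so r = -2 ± 5i.
Hence u_h = C1*cos(5*t)*exp(-2*t) + C2*exp(-2*t)*sin(5*t).
Try u_p = A*exp(3*t). Substituting into the equation and dividing by exp(3*t) gives A = -3/50, so u_p = -3*exp(3*t)/50.
General solution: u = -3*exp(3*t)/50 + C1*cos(5*t)*exp(-2*t) + C2*exp(-2*t)*sin(5*t).
Apply the initial conditions: u(0) = -3/50 + C1 = 3 and u'(0) = -9/50 - 2*C1 + 5*C2 = 5. Solving gives C1 = 153/50, C2 = 113/50.

u = -3*exp(3*t)/50 + 113*exp(-2*t)*sin(5*t)/50 + 153*cos(5*t)*exp(-2*t)/50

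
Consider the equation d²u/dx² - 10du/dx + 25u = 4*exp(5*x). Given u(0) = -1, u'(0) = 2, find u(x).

u = -exp(5*x) + 2*x**2*exp(5*x) + 7*x*exp(5*x)

Characteristic equation r² - 10r + 25 = 0 has discriminant (-10)² - 4·(25) = 0, so r = 5 is a repeated root.
Hence u_h = (C1 + C2*x)*exp(5*x).
Since exp(5*x) solves the homogeneous equation (r = 5 is a root of multiplicity 2), multiply the trial by x^2. Try u_p = A*x^2*exp(5*x). Substituting into the equation and dividing by exp(5*x) gives A = 2, so u_p = 2*x^2*exp(5*x).
General solution: u = C1*exp(5*x) + 2*x^2*exp(5*x) + C2*x*exp(5*x).
Apply the initial conditions: u(0) = C1 = -1 and u'(0) = C2 + 5*C1 = 2. Solving gives C1 = -1, C2 = 7.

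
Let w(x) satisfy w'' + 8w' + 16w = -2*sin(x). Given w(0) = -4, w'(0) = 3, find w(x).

w = -1172*exp(-4*x)/289 - 30*sin(x)/289 + 16*cos(x)/289 - 223*x*exp(-4*x)/17

Characteristic equation r² + 8r + 16 = 0 has discriminant (8)² - 4·(16) = 0, so r = -4 is a repeated root.
Hence w_h = (C1 + C2*x)*exp(-4*x).
Try w_p = A*cos(x) + B*sin(x). Substituting and equating the coefficients of cos(x) and sin(x) gives A = 16/289, B = -30/289, so w_p = -30*sin(x)/289 + 16*cos(x)/289.
General solution: w = -30*sin(x)/289 + 16*cos(x)/289 + C1*exp(-4*x) + C2*x*exp(-4*x).
Apply the initial conditions: w(0) = 16/289 + C1 = -4 and w'(0) = -30/289 + C2 - 4*C1 = 3. Solving gives C1 = -1172/289, C2 = -223/17.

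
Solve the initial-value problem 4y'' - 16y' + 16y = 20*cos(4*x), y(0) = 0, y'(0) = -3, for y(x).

Divide through by 4: y'' - 4y' + 4y = 5*cos(4*x).
Characteristic equation r² - 4r + 4 = 0 has discriminant (-4)² - 4·(4) = 0, so r = 2 is a repeated root.
Hence y_h = (C1 + C2*x)*exp(2*x).
Try y_p = A*cos(4*x) + B*sin(4*x). Substituting and equating the coefficients of cos(4x) and sin(4x) gives A = -3/20, B = -1/5, so y_p = -3*cos(4*x)/20 - sin(4*x)/5.
General solution: y = -3*cos(4*x)/20 - sin(4*x)/5 + C1*exp(2*x) + C2*x*exp(2*x).
Apply the initial conditions: y(0) = -3/20 + C1 = 0 and y'(0) = -4/5 + C2 + 2*C1 = -3. Solving gives C1 = 3/20, C2 = -5/2.

y = -3*cos(4*x)/20 - sin(4*x)/5 + 3*exp(2*x)/20 - 5*x*exp(2*x)/2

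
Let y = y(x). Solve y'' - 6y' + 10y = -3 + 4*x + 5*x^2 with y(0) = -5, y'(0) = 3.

y = 1/5 + x + x**2/2 - 26*cos(x)*exp(3*x)/5 + 88*exp(3*x)*sin(x)/5

Characteristic equation r² - 6r + 10 = 0 has discriminant (-6)² - 4·(10) = -4 < 0, so r = 3 ± i.
Hence y_h = C1*cos(x)*exp(3*x) + C2*exp(3*x)*sin(x).
For the particular solution try y_p = A0 + A1*x + A2*x^2. Substituting and matching coefficients of each power of x gives A0 = 1/5, A1 = 1, A2 = 1/2, so y_p = 1/5 + x + x^2/2.
General solution: y = 1/5 + x + x^2/2 + C1*cos(x)*exp(3*x) + C2*exp(3*x)*sin(x).
Apply the initial conditions: y(0) = 1/5 + C1 = -5 and y'(0) = 1 + C2 + 3*C1 = 3. Solving gives C1 = -26/5, C2 = 88/5.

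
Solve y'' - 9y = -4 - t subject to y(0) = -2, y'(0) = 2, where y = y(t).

Characteristic equation r² - 9 = 0 factors as (r + 3)(r - 3) = 0, so r = -3, 3.
Hence y_h = C1*exp(-3*t) + C2*exp(3*t).
For the particular solution try y_p = A0 + A1*t. Substituting and matching coefficients of each power of t gives A0 = 4/9, A1 = 1/9, so y_p = 4/9 + t/9.
General solution: y = 4/9 + t/9 + C1*exp(-3*t) + C2*exp(3*t).
Apply the initial conditions: y(0) = 4/9 + C1 + C2 = -2 and y'(0) = 1/9 - 3*C1 + 3*C2 = 2. Solving gives C1 = -83/54, C2 = -49/54.

y = 4/9 - 83*exp(-3*t)/54 - 49*exp(3*t)/54 + t/9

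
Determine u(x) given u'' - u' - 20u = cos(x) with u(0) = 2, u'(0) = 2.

u = -21*cos(x)/442 - sin(x)/442 + 140*exp(-4*x)/153 + 265*exp(5*x)/234

Characteristic equation r² - r - 20 = 0 factors as (r - 5)(r + 4) = 0, so r = 5, -4.
Hence u_h = C1*exp(5*x) + C2*exp(-4*x).
Try u_p = A*cos(x) + B*sin(x). Substituting and equating the coefficients of cos(x) and sin(x) gives A = -21/442, B = -1/442, so u_p = -21*cos(x)/442 - sin(x)/442.
General solution: u = -21*cos(x)/442 - sin(x)/442 + C1*exp(5*x) + C2*exp(-4*x).
Apply the initial conditions: u(0) = -21/442 + C1 + C2 = 2 and u'(0) = -1/442 - 4*C2 + 5*C1 = 2. Solving gives C1 = 265/234, C2 = 140/153.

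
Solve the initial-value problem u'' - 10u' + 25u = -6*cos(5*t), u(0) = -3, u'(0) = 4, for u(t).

Characteristic equation r² - 10r + 25 = 0 has discriminant (-10)² - 4·(25) = 0, so r = 5 is a repeated root.
Hence u_h = (C1 + C2*t)*exp(5*t).
Try u_p = A*cos(5*t) + B*sin(5*t). Substituting and equating the coefficients of cos(5t) and sin(5t) gives A = 0, B = 3/25, so u_p = 3*sin(5*t)/25.
General solution: u = 3*sin(5*t)/25 + C1*exp(5*t) + C2*t*exp(5*t).
Apply the initial conditions: u(0) = C1 = -3 and u'(0) = 3/5 + C2 + 5*C1 = 4. Solving gives C1 = -3, C2 = 92/5.

u = -3*exp(5*t) + 3*sin(5*t)/25 + 92*t*exp(5*t)/5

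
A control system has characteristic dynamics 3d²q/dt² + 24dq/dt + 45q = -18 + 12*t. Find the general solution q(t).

q = -122/225 + 4*t/15 + C1*exp(-5*t) + C2*exp(-3*t)

Divide through by 3: q'' + 8q' + 15q = -6 + 4*t.
Characteristic equation r² + 8r + 15 = 0 factors as (r + 5)(r + 3) = 0, so r = -5, -3.
Hence q_h = C1*exp(-5*t) + C2*exp(-3*t).
For the particular solution try q_p = A0 + A1*t. Substituting and matching coefficients of each power of t gives A0 = -122/225, A1 = 4/15, so q_p = -122/225 + 4*t/15.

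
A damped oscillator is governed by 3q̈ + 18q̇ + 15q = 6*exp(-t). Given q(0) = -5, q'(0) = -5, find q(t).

q = -61*exp(-t)/8 + 21*exp(-5*t)/8 + t*exp(-t)/2

Divide through by 3: q'' + 6q' + 5q = 2*exp(-t).
Characteristic equation r² + 6r + 5 = 0 factors as (r + 1)(r + 5) = 0, so r = -1, -5.
Hence q_h = C1*exp(-t) + C2*exp(-5*t).
Since exp(-t) solves the homogeneous equation (r = -1 is a root of multiplicity 1), multiply the trial by t. Try q_p = A*t*exp(-t). Substituting into the equation and dividing by exp(-t) gives A = 1/2, so q_p = t*exp(-t)/2.
General solution: q = C1*exp(-t) + C2*exp(-5*t) + t*exp(-t)/2.
Apply the initial conditions: q(0) = C1 + C2 = -5 and q'(0) = 1/2 - C1 - 5*C2 = -5. Solving gives C1 = -61/8, C2 = 21/8.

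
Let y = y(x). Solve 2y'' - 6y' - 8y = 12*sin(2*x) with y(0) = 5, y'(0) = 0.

y = -12*sin(2*x)/25 + 9*cos(2*x)/25 + 28*exp(4*x)/25 + 88*exp(-x)/25

Divide through by 2: y'' - 3y' - 4y = 6*sin(2*x).
Characteristic equation r² - 3r - 4 = 0 factors as (r + 1)(r - 4) = 0, so r = -1, 4.
Hence y_h = C1*exp(-x) + C2*exp(4*x).
Try y_p = A*cos(2*x) + B*sin(2*x). Substituting and equating the coefficients of cos(2x) and sin(2x) gives A = 9/25, B = -12/25, so y_p = -12*sin(2*x)/25 + 9*cos(2*x)/25.
General solution: y = -12*sin(2*x)/25 + 9*cos(2*x)/25 + C1*exp(-x) + C2*exp(4*x).
Apply the initial conditions: y(0) = 9/25 + C1 + C2 = 5 and y'(0) = -24/25 - C1 + 4*C2 = 0. Solving gives C1 = 88/25, C2 = 28/25.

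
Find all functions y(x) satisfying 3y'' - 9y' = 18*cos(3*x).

Divide through by 3: y'' - 3y' = 6*cos(3*x).
Characteristic equation r² - 3r = 0 factors as (r - 3)r = 0, so r = 3, 0.
Hence y_h = C1*exp(3*x) + C2.
Try y_p = A*cos(3*x) + B*sin(3*x). Substituting and equating the coefficients of cos(3x) and sin(3x) gives A = -1/3, B = -1/3, so y_p = -cos(3*x)/3 - sin(3*x)/3.

y = C2 - cos(3*x)/3 - sin(3*x)/3 + C1*exp(3*x)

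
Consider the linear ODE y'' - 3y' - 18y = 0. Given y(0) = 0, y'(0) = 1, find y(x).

y = -exp(-3*x)/9 + exp(6*x)/9

Characteristic equation r² - 3r - 18 = 0 factors as (r + 3)(r - 6) = 0, so r = -3, 6.
Hence y_h = C1*exp(-3*x) + C2*exp(6*x).
Apply the initial conditions: y(0) = C1 + C2 = 0 and y'(0) = -3*C1 + 6*C2 = 1. Solving gives C1 = -1/9, C2 = 1/9.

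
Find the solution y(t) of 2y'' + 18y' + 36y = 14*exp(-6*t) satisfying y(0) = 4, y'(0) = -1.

Divide through by 2: y'' + 9y' + 18y = 7*exp(-6*t).
Characteristic equation r² + 9r + 18 = 0 factors as (r + 6)(r + 3) = 0, so r = -6, -3.
Hence y_h = C1*exp(-6*t) + C2*exp(-3*t).
Since exp(-6*t) solves the homogeneous equation (r = -6 is a root of multiplicity 1), multiply the trial by t. Try y_p = A*t*exp(-6*t). Substituting into the equation and dividing by exp(-6*t) gives A = -7/3, so y_p = -7*t*exp(-6*t)/3.
General solution: y = C1*exp(-6*t) + C2*exp(-3*t) - 7*t*exp(-6*t)/3.
Apply the initial conditions: y(0) = C1 + C2 = 4 and y'(0) = -7/3 - 6*C1 - 3*C2 = -1. Solving gives C1 = -40/9, C2 = 76/9.

y = -40*exp(-6*t)/9 + 76*exp(-3*t)/9 - 7*t*exp(-6*t)/3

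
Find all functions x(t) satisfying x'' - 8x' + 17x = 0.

Characteristic equation r² - 8r + 17 = 0 has discriminant (-8)² - 4·(17) = -4 < 0, so r = 4 ± i.
Hence x_h = C1*cos(t)*exp(4*t) + C2*exp(4*t)*sin(t).

x = C1*cos(t)*exp(4*t) + C2*exp(4*t)*sin(t)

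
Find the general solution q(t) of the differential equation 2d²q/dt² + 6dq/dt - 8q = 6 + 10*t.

q = -27/16 - 5*t/4 + C1*exp(-4*t) + C2*exp(t)

Divide through by 2: q'' + 3q' - 4q = 3 + 5*t.
Characteristic equation r² + 3r - 4 = 0 factors as (r + 4)(r - 1) = 0, so r = -4, 1.
Hence q_h = C1*exp(-4*t) + C2*exp(t).
For the particular solution try q_p = A0 + A1*t. Substituting and matching coefficients of each power of t gives A0 = -27/16, A1 = -5/4, so q_p = -27/16 - 5*t/4.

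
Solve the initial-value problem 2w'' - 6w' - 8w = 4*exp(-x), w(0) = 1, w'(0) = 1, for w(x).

w = 12*exp(4*x)/25 + 13*exp(-x)/25 - 2*x*exp(-x)/5

Divide through by 2: w'' - 3w' - 4w = 2*exp(-x).
Characteristic equation r² - 3r - 4 = 0 factors as (r + 1)(r - 4) = 0, so r = -1, 4.
Hence w_h = C1*exp(-x) + C2*exp(4*x).
Since exp(-x) solves the homogeneous equation (r = -1 is a root of multiplicity 1), multiply the trial by x. Try w_p = A*x*exp(-x). Substituting into the equation and dividing by exp(-x) gives A = -2/5, so w_p = -2*x*exp(-x)/5.
General solution: w = C1*exp(-x) + C2*exp(4*x) - 2*x*exp(-x)/5.
Apply the initial conditions: w(0) = C1 + C2 = 1 and w'(0) = -2/5 - C1 + 4*C2 = 1. Solving gives C1 = 13/25, C2 = 12/25.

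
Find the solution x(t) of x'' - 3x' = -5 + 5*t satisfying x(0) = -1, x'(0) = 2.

x = -35/27 - 5*t**2/6 + 8*exp(3*t)/27 + 10*t/9

Characteristic equation r² - 3r = 0 factors as (r - 3)r = 0, so r = 3, 0.
Hence x_h = C1*exp(3*t) + C2.
Since 0 is a characteristic root (multiplicity 1), multiply the polynomial trial by t: try x_p = t*(A0 + A1*t). Substituting and matching coefficients of each power of t gives A0 = 10/9, A1 = -5/6, so x_p = -5*t^2/6 + 10*t/9.
General solution: x = C2 - 5*t^2/6 + 10*t/9 + C1*exp(3*t).
Apply the initial conditions: x(0) = C1 + C2 = -1 and x'(0) = 10/9 + 3*C1 = 2. Solving gives C1 = 8/27, C2 = -35/27.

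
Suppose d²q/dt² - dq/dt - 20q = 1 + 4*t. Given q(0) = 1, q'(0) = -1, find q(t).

Characteristic equation r² - r - 20 = 0 factors as (r - 5)(r + 4) = 0, so r = 5, -4.
Hence q_h = C1*exp(5*t) + C2*exp(-4*t).
For the particular solution try q_p = A0 + A1*t. Substituting and matching coefficients of each power of t gives A0 = -1/25, A1 = -1/5, so q_p = -1/25 - t/5.
General solution: q = -1/25 - t/5 + C1*exp(5*t) + C2*exp(-4*t).
Apply the initial conditions: q(0) = -1/25 + C1 + C2 = 1 and q'(0) = -1/5 - 4*C2 + 5*C1 = -1. Solving gives C1 = 28/75, C2 = 2/3.

q = -1/25 - t/5 + 2*exp(-4*t)/3 + 28*exp(5*t)/75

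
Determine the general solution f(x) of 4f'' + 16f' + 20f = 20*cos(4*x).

f = -55*cos(4*x)/377 + 80*sin(4*x)/377 + C1*cos(x)*exp(-2*x) + C2*exp(-2*x)*sin(x)

Divide through by 4: f'' + 4f' + 5f = 5*cos(4*x).
Characteristic equation r² + 4r + 5 = 0 has discriminant (4)² - 4·(5) = -4 < 0, so r = -2 ± i.
Hence f_h = C1*cos(x)*exp(-2*x) + C2*exp(-2*x)*sin(x).
Try f_p = A*cos(4*x) + B*sin(4*x). Substituting and equating the coefficients of cos(4x) and sin(4x) gives A = -55/377, B = 80/377, so f_p = -55*cos(4*x)/377 + 80*sin(4*x)/377.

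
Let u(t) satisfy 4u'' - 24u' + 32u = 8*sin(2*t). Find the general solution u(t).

Divide through by 4: u'' - 6u' + 8u = 2*sin(2*t).
Characteristic equation r² - 6r + 8 = 0 factors as (r - 4)(r - 2) = 0, so r = 4, 2.
Hence u_h = C1*exp(4*t) + C2*exp(2*t).
Try u_p = A*cos(2*t) + B*sin(2*t). Substituting and equating the coefficients of cos(2t) and sin(2t) gives A = 3/20, B = 1/20, so u_p = sin(2*t)/20 + 3*cos(2*t)/20.

u = sin(2*t)/20 + 3*cos(2*t)/20 + C1*exp(4*t) + C2*exp(2*t)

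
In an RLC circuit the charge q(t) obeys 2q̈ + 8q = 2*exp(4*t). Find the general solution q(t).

q = exp(4*t)/20 + C1*cos(2*t) + C2*sin(2*t)

Divide through by 2: q'' + 4q = exp(4*t).
Characteristic equation r² + 4 = 0 has discriminant (0)² - 4·(4) = -16 < 0, so r = ± 2i.
Hence q_h = C1*cos(2*t) + C2*sin(2*t).
Try q_p = A*exp(4*t). Substituting into the equation and dividing by exp(4*t) gives A = 1/20, so q_p = exp(4*t)/20.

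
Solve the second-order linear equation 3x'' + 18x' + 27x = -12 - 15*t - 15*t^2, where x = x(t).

x = -4/9 - 5*t**2/9 + 5*t/27 + C1*exp(-3*t) + C2*t*exp(-3*t)

Divide through by 3: x'' + 6x' + 9x = -4 - 5*t - 5*t^2.
Characteristic equation r² + 6r + 9 = 0 has discriminant (6)² - 4·(9) = 0, so r = -3 is a repeated root.
Hence x_h = (C1 + C2*t)*exp(-3*t).
For the particular solution try x_p = A0 + A1*t + A2*t^2. Substituting and matching coefficients of each power of t gives A0 = -4/9, A1 = 5/27, A2 = -5/9, so x_p = -4/9 - 5*t^2/9 + 5*t/27.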